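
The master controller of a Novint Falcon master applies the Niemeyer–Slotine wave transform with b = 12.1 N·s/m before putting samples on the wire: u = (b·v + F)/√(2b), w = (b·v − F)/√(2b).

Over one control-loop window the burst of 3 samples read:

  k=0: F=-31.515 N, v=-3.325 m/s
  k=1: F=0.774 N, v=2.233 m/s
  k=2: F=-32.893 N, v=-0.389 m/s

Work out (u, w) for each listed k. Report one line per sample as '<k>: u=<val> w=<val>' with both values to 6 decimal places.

k=0: b·v=12.1×(-3.325)=-40.232500; √(2b)=4.919350; u=(-40.232500+(-31.515))/4.919350=-14.584753, w=(-40.232500−(-31.515))/4.919350=-1.772084
k=1: b·v=12.1×2.233=27.019300; √(2b)=4.919350; u=(27.019300+0.774)/4.919350=5.649792, w=(27.019300−0.774)/4.919350=5.335116
k=2: b·v=12.1×(-0.389)=-4.706900; √(2b)=4.919350; u=(-4.706900+(-32.893))/4.919350=-7.643267, w=(-4.706900−(-32.893))/4.919350=5.729640

0: u=-14.584753 w=-1.772084
1: u=5.649792 w=5.335116
2: u=-7.643267 w=5.729640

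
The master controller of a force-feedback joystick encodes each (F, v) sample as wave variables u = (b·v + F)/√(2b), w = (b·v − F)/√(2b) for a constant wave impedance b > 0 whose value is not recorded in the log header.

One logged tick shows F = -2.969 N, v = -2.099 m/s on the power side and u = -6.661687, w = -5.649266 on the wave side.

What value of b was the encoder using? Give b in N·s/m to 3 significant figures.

u + w = -12.310953;  u + w = √(2b)·v, so √(2b) = -12.310953/(-2.099) = 5.865152.
b = (√(2b))²/2 = 34.400002/2 = 17.200001.
(Check via u − w = 2F/√(2b): u − w = -1.012421, 2F/√(2b) = -1.012421.)

b = 17.2 N·s/m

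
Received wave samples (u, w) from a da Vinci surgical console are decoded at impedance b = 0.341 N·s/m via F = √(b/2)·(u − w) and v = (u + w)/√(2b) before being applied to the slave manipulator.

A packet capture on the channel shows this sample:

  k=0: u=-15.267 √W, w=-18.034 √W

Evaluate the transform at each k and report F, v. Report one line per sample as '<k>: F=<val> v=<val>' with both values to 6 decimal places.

0: F=1.142540 v=-40.324138

k=0: u−w=2.767000, u+w=-33.301000; √(b/2)=0.412916, √(2b)=0.825833; F=0.412916×2.767=1.142540, v=-33.301000/0.825833=-40.324138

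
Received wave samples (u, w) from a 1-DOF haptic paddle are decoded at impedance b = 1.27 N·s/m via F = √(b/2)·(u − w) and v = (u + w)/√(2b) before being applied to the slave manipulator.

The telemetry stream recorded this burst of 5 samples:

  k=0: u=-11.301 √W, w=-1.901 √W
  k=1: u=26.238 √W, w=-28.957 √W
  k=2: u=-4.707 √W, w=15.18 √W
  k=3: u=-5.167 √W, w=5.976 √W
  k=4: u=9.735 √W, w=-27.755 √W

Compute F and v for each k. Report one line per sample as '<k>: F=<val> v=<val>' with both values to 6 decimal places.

0: F=-7.490567 v=-8.283672
1: F=43.983177 v=-1.706052
2: F=-15.847331 v=6.571345
3: F=-8.879510 v=0.507612
4: F=29.874614 v=-11.306754

k=0: u−w=-9.400000, u+w=-13.202000; √(b/2)=0.796869, √(2b)=1.593738; F=0.796869×(-9.4)=-7.490567, v=-13.202000/1.593738=-8.283672
k=1: u−w=55.195000, u+w=-2.719000; √(b/2)=0.796869, √(2b)=1.593738; F=0.796869×55.195=43.983177, v=-2.719000/1.593738=-1.706052
k=2: u−w=-19.887000, u+w=10.473000; √(b/2)=0.796869, √(2b)=1.593738; F=0.796869×(-19.887)=-15.847331, v=10.473000/1.593738=6.571345
k=3: u−w=-11.143000, u+w=0.809000; √(b/2)=0.796869, √(2b)=1.593738; F=0.796869×(-11.143)=-8.879510, v=0.809000/1.593738=0.507612
k=4: u−w=37.490000, u+w=-18.020000; √(b/2)=0.796869, √(2b)=1.593738; F=0.796869×37.49=29.874614, v=-18.020000/1.593738=-11.306754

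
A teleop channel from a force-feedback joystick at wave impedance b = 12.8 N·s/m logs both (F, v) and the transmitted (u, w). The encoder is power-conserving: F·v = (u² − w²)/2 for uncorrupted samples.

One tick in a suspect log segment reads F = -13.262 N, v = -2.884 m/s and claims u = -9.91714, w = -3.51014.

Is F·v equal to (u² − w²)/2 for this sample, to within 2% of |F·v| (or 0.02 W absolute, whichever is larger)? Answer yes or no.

no

F·v = (-13.262)×(-2.884) = 38.2476 W.
(u² − w²)/2 = (98.3497 − 12.3211)/2 = 43.0143 W.
|Δ| = 4.7667;  2% of max(1, |F·v|) = 0.7650.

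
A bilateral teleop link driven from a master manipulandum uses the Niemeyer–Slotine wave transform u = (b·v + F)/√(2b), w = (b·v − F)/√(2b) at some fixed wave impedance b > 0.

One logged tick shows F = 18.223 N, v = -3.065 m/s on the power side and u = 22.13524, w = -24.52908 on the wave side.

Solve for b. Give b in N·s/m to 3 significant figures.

u + w = -2.39384;  u + w = √(2b)·v, so √(2b) = -2.39384/(-3.065) = 0.78102.
b = (√(2b))²/2 = 0.61000/2 = 0.30500.
(Check via u − w = 2F/√(2b): u − w = 46.66432, 2F/√(2b) = 46.66435.)

b = 0.305 N·s/m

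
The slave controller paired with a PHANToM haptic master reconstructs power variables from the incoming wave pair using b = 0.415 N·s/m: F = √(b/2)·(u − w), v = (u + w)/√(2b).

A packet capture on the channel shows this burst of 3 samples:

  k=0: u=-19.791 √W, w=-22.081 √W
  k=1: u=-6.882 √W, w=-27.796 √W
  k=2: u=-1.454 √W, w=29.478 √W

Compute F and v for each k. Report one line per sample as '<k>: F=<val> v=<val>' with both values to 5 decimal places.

0: F=1.04314 v=-45.96049
1: F=9.52678 v=-38.06405
2: F=-14.09020 v=30.76034

k=0: u−w=2.29000, u+w=-41.87200; √(b/2)=0.45552, √(2b)=0.91104; F=0.45552×2.29=1.04314, v=-41.87200/0.91104=-45.96049
k=1: u−w=20.91400, u+w=-34.67800; √(b/2)=0.45552, √(2b)=0.91104; F=0.45552×20.914=9.52678, v=-34.67800/0.91104=-38.06405
k=2: u−w=-30.93200, u+w=28.02400; √(b/2)=0.45552, √(2b)=0.91104; F=0.45552×(-30.932)=-14.09020, v=28.02400/0.91104=30.76034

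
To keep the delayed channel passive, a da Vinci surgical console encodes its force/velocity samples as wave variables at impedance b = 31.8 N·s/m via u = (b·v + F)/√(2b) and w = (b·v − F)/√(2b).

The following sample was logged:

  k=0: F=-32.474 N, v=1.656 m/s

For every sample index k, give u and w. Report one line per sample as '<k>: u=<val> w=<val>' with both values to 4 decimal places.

k=0: b·v=31.8×1.656=52.6608; √(2b)=7.9750; u=(52.6608+(-32.474))/7.9750=2.5313, w=(52.6608−(-32.474))/7.9750=10.6753

0: u=2.5313 w=10.6753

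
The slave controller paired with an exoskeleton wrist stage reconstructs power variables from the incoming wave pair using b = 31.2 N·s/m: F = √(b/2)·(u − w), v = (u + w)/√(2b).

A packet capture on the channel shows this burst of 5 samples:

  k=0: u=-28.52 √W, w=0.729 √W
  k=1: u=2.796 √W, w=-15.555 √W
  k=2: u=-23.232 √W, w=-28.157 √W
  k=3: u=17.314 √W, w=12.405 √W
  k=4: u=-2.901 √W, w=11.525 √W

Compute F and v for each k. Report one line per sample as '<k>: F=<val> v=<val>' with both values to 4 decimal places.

k=0: u−w=-29.2490, u+w=-27.7910; √(b/2)=3.9497, √(2b)=7.8994; F=3.9497×(-29.249)=-115.5243, v=-27.7910/7.8994=-3.5181
k=1: u−w=18.3510, u+w=-12.7590; √(b/2)=3.9497, √(2b)=7.8994; F=3.9497×18.351=72.4806, v=-12.7590/7.8994=-1.6152
k=2: u−w=4.9250, u+w=-51.3890; √(b/2)=3.9497, √(2b)=7.8994; F=3.9497×4.925=19.4522, v=-51.3890/7.8994=-6.5055
k=3: u−w=4.9090, u+w=29.7190; √(b/2)=3.9497, √(2b)=7.8994; F=3.9497×4.909=19.3890, v=29.7190/7.8994=3.7622
k=4: u−w=-14.4260, u+w=8.6240; √(b/2)=3.9497, √(2b)=7.8994; F=3.9497×(-14.426)=-56.9781, v=8.6240/7.8994=1.0917

0: F=-115.5243 v=-3.5181
1: F=72.4806 v=-1.6152
2: F=19.4522 v=-6.5055
3: F=19.3890 v=3.7622
4: F=-56.9781 v=1.0917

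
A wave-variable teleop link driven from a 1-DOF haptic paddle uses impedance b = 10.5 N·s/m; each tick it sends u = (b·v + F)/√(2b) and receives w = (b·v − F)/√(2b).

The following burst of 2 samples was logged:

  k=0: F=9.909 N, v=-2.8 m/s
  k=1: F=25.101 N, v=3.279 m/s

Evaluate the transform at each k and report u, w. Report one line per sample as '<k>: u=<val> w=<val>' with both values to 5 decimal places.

k=0: b·v=10.5×(-2.8)=-29.40000; √(2b)=4.58258; u=(-29.40000+9.909)/4.58258=-4.25328, w=(-29.40000−9.909)/4.58258=-8.57793
k=1: b·v=10.5×3.279=34.42950; √(2b)=4.58258; u=(34.42950+25.101)/4.58258=12.99062, w=(34.42950−25.101)/4.58258=2.03565

0: u=-4.25328 w=-8.57793
1: u=12.99062 w=2.03565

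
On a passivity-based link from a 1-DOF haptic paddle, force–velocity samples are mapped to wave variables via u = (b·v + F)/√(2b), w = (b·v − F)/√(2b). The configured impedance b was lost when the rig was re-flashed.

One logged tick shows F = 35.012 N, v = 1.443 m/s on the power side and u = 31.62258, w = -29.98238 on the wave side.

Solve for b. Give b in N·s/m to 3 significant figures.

b = 0.646 N·s/m

u + w = 1.6402;  u + w = √(2b)·v, so √(2b) = 1.6402/1.443 = 1.1367.
b = (√(2b))²/2 = 1.2920/2 = 0.6460.
(Check via u − w = 2F/√(2b): u − w = 61.6050, 2F/√(2b) = 61.6051.)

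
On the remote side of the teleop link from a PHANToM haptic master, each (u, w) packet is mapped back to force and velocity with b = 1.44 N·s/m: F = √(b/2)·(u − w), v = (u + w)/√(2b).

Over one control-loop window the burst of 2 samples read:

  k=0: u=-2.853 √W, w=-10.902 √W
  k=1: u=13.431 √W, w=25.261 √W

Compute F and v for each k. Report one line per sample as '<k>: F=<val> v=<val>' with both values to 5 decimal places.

k=0: u−w=8.04900, u+w=-13.75500; √(b/2)=0.84853, √(2b)=1.69706; F=0.84853×8.049=6.82980, v=-13.75500/1.69706=-8.10521
k=1: u−w=-11.83000, u+w=38.69200; √(b/2)=0.84853, √(2b)=1.69706; F=0.84853×(-11.83)=-10.03809, v=38.69200/1.69706=22.79948

0: F=6.82980 v=-8.10521
1: F=-10.03809 v=22.79948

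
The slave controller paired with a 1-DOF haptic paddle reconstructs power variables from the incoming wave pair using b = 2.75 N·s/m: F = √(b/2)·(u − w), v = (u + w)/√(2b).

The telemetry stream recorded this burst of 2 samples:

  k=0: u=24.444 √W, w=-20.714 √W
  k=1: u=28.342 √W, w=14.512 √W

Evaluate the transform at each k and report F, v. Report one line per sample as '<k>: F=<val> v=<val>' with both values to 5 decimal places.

k=0: u−w=45.15800, u+w=3.73000; √(b/2)=1.17260, √(2b)=2.34521; F=1.17260×45.158=52.95245, v=3.73000/2.34521=1.59048
k=1: u−w=13.83000, u+w=42.85400; √(b/2)=1.17260, √(2b)=2.34521; F=1.17260×13.83=16.21711, v=42.85400/2.34521=18.27301

0: F=52.95245 v=1.59048
1: F=16.21711 v=18.27301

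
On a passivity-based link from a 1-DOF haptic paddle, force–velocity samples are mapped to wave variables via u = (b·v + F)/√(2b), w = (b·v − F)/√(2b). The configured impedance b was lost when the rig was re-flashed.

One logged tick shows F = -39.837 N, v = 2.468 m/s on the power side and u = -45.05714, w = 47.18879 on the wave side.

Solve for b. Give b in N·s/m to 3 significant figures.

b = 0.373 N·s/m

u + w = 2.1317;  u + w = √(2b)·v, so √(2b) = 2.1317/2.468 = 0.8637.
b = (√(2b))²/2 = 0.7460/2 = 0.3730.
(Check via u − w = 2F/√(2b): u − w = -92.2459, 2F/√(2b) = -92.2456.)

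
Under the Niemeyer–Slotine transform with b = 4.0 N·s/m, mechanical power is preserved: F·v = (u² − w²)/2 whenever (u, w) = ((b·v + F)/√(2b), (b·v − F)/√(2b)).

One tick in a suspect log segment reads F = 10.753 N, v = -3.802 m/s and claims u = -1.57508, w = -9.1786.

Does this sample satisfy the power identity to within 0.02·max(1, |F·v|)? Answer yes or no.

yes

F·v = 10.753×(-3.802) = -40.8829 W.
(u² − w²)/2 = (2.4809 − 84.2467)/2 = -40.8829 W.
|Δ| = 0.0000;  2% of max(1, |F·v|) = 0.8177.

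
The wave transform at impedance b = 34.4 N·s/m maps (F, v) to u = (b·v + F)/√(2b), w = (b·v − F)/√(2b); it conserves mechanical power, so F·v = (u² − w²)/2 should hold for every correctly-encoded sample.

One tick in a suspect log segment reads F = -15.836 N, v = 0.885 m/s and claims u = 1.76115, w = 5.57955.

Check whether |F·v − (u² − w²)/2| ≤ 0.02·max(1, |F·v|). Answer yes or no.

yes

F·v = (-15.836)×0.885 = -14.0149 W.
(u² − w²)/2 = (3.1016 − 31.1314)/2 = -14.0149 W.
|Δ| = 0.0000;  2% of max(1, |F·v|) = 0.2803.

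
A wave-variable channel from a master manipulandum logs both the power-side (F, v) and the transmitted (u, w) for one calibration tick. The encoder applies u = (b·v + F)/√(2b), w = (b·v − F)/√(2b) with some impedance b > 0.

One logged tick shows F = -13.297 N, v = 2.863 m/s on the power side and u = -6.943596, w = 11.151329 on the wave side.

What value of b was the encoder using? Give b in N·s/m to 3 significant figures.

b = 1.08 N·s/m

u + w = 4.207733;  u + w = √(2b)·v, so √(2b) = 4.207733/2.863 = 1.469694.
b = (√(2b))²/2 = 2.160000/2 = 1.080000.
(Check via u − w = 2F/√(2b): u − w = -18.094925, 2F/√(2b) = -18.094927.)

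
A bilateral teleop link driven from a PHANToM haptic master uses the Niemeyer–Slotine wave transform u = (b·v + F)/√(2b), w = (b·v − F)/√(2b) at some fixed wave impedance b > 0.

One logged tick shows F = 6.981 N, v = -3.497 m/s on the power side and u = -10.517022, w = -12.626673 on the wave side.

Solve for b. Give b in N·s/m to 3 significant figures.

b = 21.9 N·s/m

u + w = -23.143695;  u + w = √(2b)·v, so √(2b) = -23.143695/(-3.497) = 6.618157.
b = (√(2b))²/2 = 43.800002/2 = 21.900001.
(Check via u − w = 2F/√(2b): u − w = 2.109651, 2F/√(2b) = 2.109651.)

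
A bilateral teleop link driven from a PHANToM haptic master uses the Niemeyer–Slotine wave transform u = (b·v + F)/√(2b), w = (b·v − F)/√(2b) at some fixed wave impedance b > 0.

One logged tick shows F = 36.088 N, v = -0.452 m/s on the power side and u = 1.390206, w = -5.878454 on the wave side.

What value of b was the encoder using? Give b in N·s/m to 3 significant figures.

u + w = -4.488248;  u + w = √(2b)·v, so √(2b) = -4.488248/(-0.452) = 9.929752.
b = (√(2b))²/2 = 98.599979/2 = 49.299989.
(Check via u − w = 2F/√(2b): u − w = 7.268660, 2F/√(2b) = 7.268661.)

b = 49.3 N·s/m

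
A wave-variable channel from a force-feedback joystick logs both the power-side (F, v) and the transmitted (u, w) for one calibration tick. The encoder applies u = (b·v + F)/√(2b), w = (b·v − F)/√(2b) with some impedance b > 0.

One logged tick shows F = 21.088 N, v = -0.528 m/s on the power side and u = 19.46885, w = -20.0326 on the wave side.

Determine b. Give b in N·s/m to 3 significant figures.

b = 0.57 N·s/m

u + w = -0.5637;  u + w = √(2b)·v, so √(2b) = -0.5637/(-0.528) = 1.0677.
b = (√(2b))²/2 = 1.1400/2 = 0.5700.
(Check via u − w = 2F/√(2b): u − w = 39.5014, 2F/√(2b) = 39.5014.)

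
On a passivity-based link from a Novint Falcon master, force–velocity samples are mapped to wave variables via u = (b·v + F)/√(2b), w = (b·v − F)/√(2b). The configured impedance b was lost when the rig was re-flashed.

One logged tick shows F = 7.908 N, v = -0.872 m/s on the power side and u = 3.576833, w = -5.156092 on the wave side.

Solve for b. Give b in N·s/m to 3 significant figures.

b = 1.64 N·s/m

u + w = -1.579259;  u + w = √(2b)·v, so √(2b) = -1.579259/(-0.872) = 1.811077.
b = (√(2b))²/2 = 3.279999/2 = 1.640000.
(Check via u − w = 2F/√(2b): u − w = 8.732925, 2F/√(2b) = 8.732926.)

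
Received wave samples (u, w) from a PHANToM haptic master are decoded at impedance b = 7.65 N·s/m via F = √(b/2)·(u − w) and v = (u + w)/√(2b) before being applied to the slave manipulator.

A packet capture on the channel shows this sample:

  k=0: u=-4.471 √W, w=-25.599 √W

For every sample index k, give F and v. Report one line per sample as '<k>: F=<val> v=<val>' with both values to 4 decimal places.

k=0: u−w=21.1280, u+w=-30.0700; √(b/2)=1.9558, √(2b)=3.9115; F=1.9558×21.128=41.3213, v=-30.0700/3.9115=-7.6875

0: F=41.3213 v=-7.6875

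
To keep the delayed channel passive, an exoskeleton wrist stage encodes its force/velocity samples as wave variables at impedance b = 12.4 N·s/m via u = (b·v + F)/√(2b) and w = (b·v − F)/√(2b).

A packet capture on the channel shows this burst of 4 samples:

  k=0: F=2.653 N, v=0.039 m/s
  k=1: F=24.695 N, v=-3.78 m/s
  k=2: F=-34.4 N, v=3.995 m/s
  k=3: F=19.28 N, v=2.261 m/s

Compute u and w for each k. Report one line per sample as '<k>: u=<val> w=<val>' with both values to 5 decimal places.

0: u=0.62984 w=-0.43563
1: u=-4.45325 w=-14.37100
2: u=3.03978 w=16.85516
3: u=9.50136 w=1.75833

k=0: b·v=12.4×0.039=0.48360; √(2b)=4.97996; u=(0.48360+2.653)/4.97996=0.62984, w=(0.48360−2.653)/4.97996=-0.43563
k=1: b·v=12.4×(-3.78)=-46.87200; √(2b)=4.97996; u=(-46.87200+24.695)/4.97996=-4.45325, w=(-46.87200−24.695)/4.97996=-14.37100
k=2: b·v=12.4×3.995=49.53800; √(2b)=4.97996; u=(49.53800+(-34.4))/4.97996=3.03978, w=(49.53800−(-34.4))/4.97996=16.85516
k=3: b·v=12.4×2.261=28.03640; √(2b)=4.97996; u=(28.03640+19.28)/4.97996=9.50136, w=(28.03640−19.28)/4.97996=1.75833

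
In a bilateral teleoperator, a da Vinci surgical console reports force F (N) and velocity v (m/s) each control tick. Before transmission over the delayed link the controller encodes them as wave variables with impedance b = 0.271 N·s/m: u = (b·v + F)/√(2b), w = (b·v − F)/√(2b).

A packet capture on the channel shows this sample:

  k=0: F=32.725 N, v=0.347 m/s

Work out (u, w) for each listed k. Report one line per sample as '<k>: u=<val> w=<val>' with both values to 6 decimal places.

0: u=44.578576 w=-44.323112

k=0: b·v=0.271×0.347=0.094037; √(2b)=0.736206; u=(0.094037+32.725)/0.736206=44.578576, w=(0.094037−32.725)/0.736206=-44.323112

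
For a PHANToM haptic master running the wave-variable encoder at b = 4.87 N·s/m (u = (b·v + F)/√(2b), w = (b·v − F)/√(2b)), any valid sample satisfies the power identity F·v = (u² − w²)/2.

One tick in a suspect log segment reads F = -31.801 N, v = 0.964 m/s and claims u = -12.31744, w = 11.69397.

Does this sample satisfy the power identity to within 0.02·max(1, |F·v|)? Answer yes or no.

F·v = (-31.801)×0.964 = -30.6562 W.
(u² − w²)/2 = (151.7193 − 136.7489)/2 = 7.4852 W.
|Δ| = 38.1414;  2% of max(1, |F·v|) = 0.6131.

no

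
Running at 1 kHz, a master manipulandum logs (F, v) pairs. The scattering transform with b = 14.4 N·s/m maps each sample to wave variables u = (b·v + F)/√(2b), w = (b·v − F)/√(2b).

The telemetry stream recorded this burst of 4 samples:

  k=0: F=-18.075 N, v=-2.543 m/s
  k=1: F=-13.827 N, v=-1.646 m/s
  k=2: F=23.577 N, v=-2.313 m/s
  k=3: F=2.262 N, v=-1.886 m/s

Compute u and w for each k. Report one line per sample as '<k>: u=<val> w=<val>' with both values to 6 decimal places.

0: u=-10.191662 w=-3.455508
1: u=-6.993191 w=-1.840172
2: u=-1.813116 w=-10.599745
3: u=-4.639170 w=-5.482168

k=0: b·v=14.4×(-2.543)=-36.619200; √(2b)=5.366563; u=(-36.619200+(-18.075))/5.366563=-10.191662, w=(-36.619200−(-18.075))/5.366563=-3.455508
k=1: b·v=14.4×(-1.646)=-23.702400; √(2b)=5.366563; u=(-23.702400+(-13.827))/5.366563=-6.993191, w=(-23.702400−(-13.827))/5.366563=-1.840172
k=2: b·v=14.4×(-2.313)=-33.307200; √(2b)=5.366563; u=(-33.307200+23.577)/5.366563=-1.813116, w=(-33.307200−23.577)/5.366563=-10.599745
k=3: b·v=14.4×(-1.886)=-27.158400; √(2b)=5.366563; u=(-27.158400+2.262)/5.366563=-4.639170, w=(-27.158400−2.262)/5.366563=-5.482168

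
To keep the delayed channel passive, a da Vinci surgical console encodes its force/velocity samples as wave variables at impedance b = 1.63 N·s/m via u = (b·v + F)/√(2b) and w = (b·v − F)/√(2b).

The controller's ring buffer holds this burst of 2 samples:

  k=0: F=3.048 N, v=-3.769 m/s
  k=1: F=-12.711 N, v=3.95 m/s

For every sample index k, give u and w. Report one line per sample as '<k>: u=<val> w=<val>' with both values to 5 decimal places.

0: u=-1.71442 w=-5.09068
1: u=-3.47402 w=10.60593

k=0: b·v=1.63×(-3.769)=-6.14347; √(2b)=1.80555; u=(-6.14347+3.048)/1.80555=-1.71442, w=(-6.14347−3.048)/1.80555=-5.09068
k=1: b·v=1.63×3.95=6.43850; √(2b)=1.80555; u=(6.43850+(-12.711))/1.80555=-3.47402, w=(6.43850−(-12.711))/1.80555=10.60593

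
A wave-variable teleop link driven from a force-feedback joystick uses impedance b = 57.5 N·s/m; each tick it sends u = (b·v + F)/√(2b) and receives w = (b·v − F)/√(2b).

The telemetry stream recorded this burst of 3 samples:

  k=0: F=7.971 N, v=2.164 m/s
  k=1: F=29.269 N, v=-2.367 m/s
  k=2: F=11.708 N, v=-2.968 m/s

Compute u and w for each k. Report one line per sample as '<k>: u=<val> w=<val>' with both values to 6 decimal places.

0: u=12.346457 w=10.859858
1: u=-9.962275 w=-15.420972
2: u=-14.822350 w=-17.005904

k=0: b·v=57.5×2.164=124.430000; √(2b)=10.723805; u=(124.430000+7.971)/10.723805=12.346457, w=(124.430000−7.971)/10.723805=10.859858
k=1: b·v=57.5×(-2.367)=-136.102500; √(2b)=10.723805; u=(-136.102500+29.269)/10.723805=-9.962275, w=(-136.102500−29.269)/10.723805=-15.420972
k=2: b·v=57.5×(-2.968)=-170.660000; √(2b)=10.723805; u=(-170.660000+11.708)/10.723805=-14.822350, w=(-170.660000−11.708)/10.723805=-17.005904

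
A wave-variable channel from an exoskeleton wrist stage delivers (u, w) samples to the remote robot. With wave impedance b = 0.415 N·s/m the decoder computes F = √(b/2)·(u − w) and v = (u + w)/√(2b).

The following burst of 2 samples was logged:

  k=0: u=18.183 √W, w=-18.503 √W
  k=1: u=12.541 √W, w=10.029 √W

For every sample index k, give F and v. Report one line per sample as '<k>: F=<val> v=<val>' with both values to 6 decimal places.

0: F=16.711268 v=-0.351246
1: F=1.144270 v=24.773793

k=0: u−w=36.686000, u+w=-0.320000; √(b/2)=0.455522, √(2b)=0.911043; F=0.455522×36.686=16.711268, v=-0.320000/0.911043=-0.351246
k=1: u−w=2.512000, u+w=22.570000; √(b/2)=0.455522, √(2b)=0.911043; F=0.455522×2.512=1.144270, v=22.570000/0.911043=24.773793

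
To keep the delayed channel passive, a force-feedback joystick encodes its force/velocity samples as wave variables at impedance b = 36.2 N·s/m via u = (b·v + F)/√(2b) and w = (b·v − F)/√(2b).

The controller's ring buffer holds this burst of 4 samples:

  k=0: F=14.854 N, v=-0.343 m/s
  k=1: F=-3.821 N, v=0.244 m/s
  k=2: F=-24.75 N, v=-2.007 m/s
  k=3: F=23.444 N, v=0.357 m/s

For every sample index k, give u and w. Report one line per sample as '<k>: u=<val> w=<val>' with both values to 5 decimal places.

k=0: b·v=36.2×(-0.343)=-12.41660; √(2b)=8.50882; u=(-12.41660+14.854)/8.50882=0.28646, w=(-12.41660−14.854)/8.50882=-3.20498
k=1: b·v=36.2×0.244=8.83280; √(2b)=8.50882; u=(8.83280+(-3.821))/8.50882=0.58901, w=(8.83280−(-3.821))/8.50882=1.48714
k=2: b·v=36.2×(-2.007)=-72.65340; √(2b)=8.50882; u=(-72.65340+(-24.75))/8.50882=-11.44735, w=(-72.65340−(-24.75))/8.50882=-5.62985
k=3: b·v=36.2×0.357=12.92340; √(2b)=8.50882; u=(12.92340+23.444)/8.50882=4.27408, w=(12.92340−23.444)/8.50882=-1.23643

0: u=0.28646 w=-3.20498
1: u=0.58901 w=1.48714
2: u=-11.44735 w=-5.62985
3: u=4.27408 w=-1.23643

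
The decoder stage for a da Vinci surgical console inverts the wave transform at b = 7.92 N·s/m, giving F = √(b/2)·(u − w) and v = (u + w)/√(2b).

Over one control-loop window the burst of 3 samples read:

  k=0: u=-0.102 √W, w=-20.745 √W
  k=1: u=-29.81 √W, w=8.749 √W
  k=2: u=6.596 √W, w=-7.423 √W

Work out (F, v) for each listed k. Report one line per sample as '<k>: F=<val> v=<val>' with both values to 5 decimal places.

0: F=41.07905 v=-5.23801
1: F=-76.73144 v=-5.29178
2: F=27.89746 v=-0.20779

k=0: u−w=20.64300, u+w=-20.84700; √(b/2)=1.98997, √(2b)=3.97995; F=1.98997×20.643=41.07905, v=-20.84700/3.97995=-5.23801
k=1: u−w=-38.55900, u+w=-21.06100; √(b/2)=1.98997, √(2b)=3.97995; F=1.98997×(-38.559)=-76.73144, v=-21.06100/3.97995=-5.29178
k=2: u−w=14.01900, u+w=-0.82700; √(b/2)=1.98997, √(2b)=3.97995; F=1.98997×14.019=27.89746, v=-0.82700/3.97995=-0.20779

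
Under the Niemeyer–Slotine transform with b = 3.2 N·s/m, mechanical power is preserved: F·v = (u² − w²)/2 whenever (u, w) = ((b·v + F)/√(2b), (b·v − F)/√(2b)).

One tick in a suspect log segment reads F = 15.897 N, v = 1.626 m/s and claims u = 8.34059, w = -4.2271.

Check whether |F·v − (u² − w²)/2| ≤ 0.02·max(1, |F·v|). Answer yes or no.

yes

F·v = 15.897×1.626 = 25.84852 W.
(u² − w²)/2 = (69.56544 − 17.86837)/2 = 25.84853 W.
|Δ| = 0.00001;  2% of max(1, |F·v|) = 0.51697.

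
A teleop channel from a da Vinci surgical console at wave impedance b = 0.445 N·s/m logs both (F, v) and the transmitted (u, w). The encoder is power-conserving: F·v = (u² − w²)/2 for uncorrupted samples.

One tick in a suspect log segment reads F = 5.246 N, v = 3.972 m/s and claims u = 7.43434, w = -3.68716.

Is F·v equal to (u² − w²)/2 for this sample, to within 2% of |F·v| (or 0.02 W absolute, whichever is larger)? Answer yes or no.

yes

F·v = 5.246×3.972 = 20.83711 W.
(u² − w²)/2 = (55.26941 − 13.59515)/2 = 20.83713 W.
|Δ| = 0.00002;  2% of max(1, |F·v|) = 0.41674.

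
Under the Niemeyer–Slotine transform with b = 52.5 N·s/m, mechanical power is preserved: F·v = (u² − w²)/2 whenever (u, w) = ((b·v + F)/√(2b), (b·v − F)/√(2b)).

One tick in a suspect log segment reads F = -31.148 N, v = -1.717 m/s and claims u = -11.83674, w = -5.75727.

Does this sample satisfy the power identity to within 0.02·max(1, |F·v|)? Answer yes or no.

yes

F·v = (-31.148)×(-1.717) = 53.48112 W.
(u² − w²)/2 = (140.10841 − 33.14616)/2 = 53.48113 W.
|Δ| = 0.00001;  2% of max(1, |F·v|) = 1.06962.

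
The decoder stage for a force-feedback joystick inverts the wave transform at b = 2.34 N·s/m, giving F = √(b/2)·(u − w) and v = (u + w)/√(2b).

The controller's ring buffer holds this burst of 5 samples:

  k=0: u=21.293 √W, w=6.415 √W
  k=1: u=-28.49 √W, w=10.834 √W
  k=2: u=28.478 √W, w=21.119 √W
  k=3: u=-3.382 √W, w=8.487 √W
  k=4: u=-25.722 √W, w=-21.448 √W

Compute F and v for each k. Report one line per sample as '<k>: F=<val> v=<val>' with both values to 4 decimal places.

k=0: u−w=14.8780, u+w=27.7080; √(b/2)=1.0817, √(2b)=2.1633; F=1.0817×14.878=16.0930, v=27.7080/2.1633=12.8080
k=1: u−w=-39.3240, u+w=-17.6560; √(b/2)=1.0817, √(2b)=2.1633; F=1.0817×(-39.324)=-42.5354, v=-17.6560/2.1633=-8.1615
k=2: u−w=7.3590, u+w=49.5970; √(b/2)=1.0817, √(2b)=2.1633; F=1.0817×7.359=7.9600, v=49.5970/2.1633=22.9262
k=3: u−w=-11.8690, u+w=5.1050; √(b/2)=1.0817, √(2b)=2.1633; F=1.0817×(-11.869)=-12.8383, v=5.1050/2.1633=2.3598
k=4: u−w=-4.2740, u+w=-47.1700; √(b/2)=1.0817, √(2b)=2.1633; F=1.0817×(-4.274)=-4.6230, v=-47.1700/2.1633=-21.8043

0: F=16.0930 v=12.8080
1: F=-42.5354 v=-8.1615
2: F=7.9600 v=22.9262
3: F=-12.8383 v=2.3598
4: F=-4.6230 v=-21.8043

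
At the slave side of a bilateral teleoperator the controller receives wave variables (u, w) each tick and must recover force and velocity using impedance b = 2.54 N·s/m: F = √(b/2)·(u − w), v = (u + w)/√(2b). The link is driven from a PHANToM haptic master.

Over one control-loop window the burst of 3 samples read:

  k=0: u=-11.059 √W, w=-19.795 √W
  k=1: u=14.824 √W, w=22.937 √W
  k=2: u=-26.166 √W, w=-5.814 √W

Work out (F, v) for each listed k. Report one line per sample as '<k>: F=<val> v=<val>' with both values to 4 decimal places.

0: F=9.8450 v=-13.6892
1: F=-9.1429 v=16.7537
2: F=-22.9355 v=-14.1888

k=0: u−w=8.7360, u+w=-30.8540; √(b/2)=1.1269, √(2b)=2.2539; F=1.1269×8.736=9.8450, v=-30.8540/2.2539=-13.6892
k=1: u−w=-8.1130, u+w=37.7610; √(b/2)=1.1269, √(2b)=2.2539; F=1.1269×(-8.113)=-9.1429, v=37.7610/2.2539=16.7537
k=2: u−w=-20.3520, u+w=-31.9800; √(b/2)=1.1269, √(2b)=2.2539; F=1.1269×(-20.352)=-22.9355, v=-31.9800/2.2539=-14.1888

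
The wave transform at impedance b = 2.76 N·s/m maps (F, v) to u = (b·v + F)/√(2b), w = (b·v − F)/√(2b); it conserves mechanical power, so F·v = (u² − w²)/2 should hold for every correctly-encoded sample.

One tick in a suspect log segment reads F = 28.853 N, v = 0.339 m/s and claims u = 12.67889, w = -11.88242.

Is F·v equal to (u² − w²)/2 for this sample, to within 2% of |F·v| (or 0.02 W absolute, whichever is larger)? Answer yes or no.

yes

F·v = 28.853×0.339 = 9.78117 W.
(u² − w²)/2 = (160.75425 − 141.19191)/2 = 9.78117 W.
|Δ| = 0.00001;  2% of max(1, |F·v|) = 0.19562.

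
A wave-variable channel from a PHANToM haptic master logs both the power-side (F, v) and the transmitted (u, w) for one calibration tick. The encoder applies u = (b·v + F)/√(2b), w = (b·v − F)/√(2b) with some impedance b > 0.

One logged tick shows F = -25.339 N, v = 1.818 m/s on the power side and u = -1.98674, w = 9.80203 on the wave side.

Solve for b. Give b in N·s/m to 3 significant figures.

u + w = 7.8153;  u + w = √(2b)·v, so √(2b) = 7.8153/1.818 = 4.2988.
b = (√(2b))²/2 = 18.4800/2 = 9.2400.
(Check via u − w = 2F/√(2b): u − w = -11.7888, 2F/√(2b) = -11.7888.)

b = 9.24 N·s/m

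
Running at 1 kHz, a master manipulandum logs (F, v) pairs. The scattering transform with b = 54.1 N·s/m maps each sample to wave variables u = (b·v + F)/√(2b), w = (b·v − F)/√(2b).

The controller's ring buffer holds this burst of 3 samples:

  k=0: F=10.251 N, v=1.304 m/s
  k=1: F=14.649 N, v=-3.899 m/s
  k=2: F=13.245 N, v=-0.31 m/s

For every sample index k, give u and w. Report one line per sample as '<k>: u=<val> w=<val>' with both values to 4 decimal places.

0: u=7.7675 w=5.7966
1: u=-18.8703 w=-21.6868
2: u=-0.3390 w=-2.8856

k=0: b·v=54.1×1.304=70.5464; √(2b)=10.4019; u=(70.5464+10.251)/10.4019=7.7675, w=(70.5464−10.251)/10.4019=5.7966
k=1: b·v=54.1×(-3.899)=-210.9359; √(2b)=10.4019; u=(-210.9359+14.649)/10.4019=-18.8703, w=(-210.9359−14.649)/10.4019=-21.6868
k=2: b·v=54.1×(-0.31)=-16.7710; √(2b)=10.4019; u=(-16.7710+13.245)/10.4019=-0.3390, w=(-16.7710−13.245)/10.4019=-2.8856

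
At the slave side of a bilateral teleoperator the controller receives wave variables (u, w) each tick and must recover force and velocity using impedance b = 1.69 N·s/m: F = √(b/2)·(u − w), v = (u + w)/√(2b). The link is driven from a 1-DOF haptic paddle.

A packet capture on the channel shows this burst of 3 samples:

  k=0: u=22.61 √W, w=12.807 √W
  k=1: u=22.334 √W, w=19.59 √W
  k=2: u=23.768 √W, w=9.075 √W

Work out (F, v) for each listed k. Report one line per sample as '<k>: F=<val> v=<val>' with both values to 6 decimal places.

0: F=9.011298 v=19.264308
1: F=2.522391 v=22.803650
2: F=13.506376 v=17.864237

k=0: u−w=9.803000, u+w=35.417000; √(b/2)=0.919239, √(2b)=1.838478; F=0.919239×9.803=9.011298, v=35.417000/1.838478=19.264308
k=1: u−w=2.744000, u+w=41.924000; √(b/2)=0.919239, √(2b)=1.838478; F=0.919239×2.744=2.522391, v=41.924000/1.838478=22.803650
k=2: u−w=14.693000, u+w=32.843000; √(b/2)=0.919239, √(2b)=1.838478; F=0.919239×14.693=13.506376, v=32.843000/1.838478=17.864237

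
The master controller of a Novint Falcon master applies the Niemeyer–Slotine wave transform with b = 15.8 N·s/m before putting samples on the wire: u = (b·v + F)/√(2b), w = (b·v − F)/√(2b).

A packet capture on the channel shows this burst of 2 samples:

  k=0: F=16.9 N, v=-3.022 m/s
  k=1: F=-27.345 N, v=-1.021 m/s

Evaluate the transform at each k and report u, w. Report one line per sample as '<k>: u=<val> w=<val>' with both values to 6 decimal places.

k=0: b·v=15.8×(-3.022)=-47.747600; √(2b)=5.621388; u=(-47.747600+16.9)/5.621388=-5.487542, w=(-47.747600−16.9)/5.621388=-11.500292
k=1: b·v=15.8×(-1.021)=-16.131800; √(2b)=5.621388; u=(-16.131800+(-27.345))/5.621388=-7.734176, w=(-16.131800−(-27.345))/5.621388=1.994739

0: u=-5.487542 w=-11.500292
1: u=-7.734176 w=1.994739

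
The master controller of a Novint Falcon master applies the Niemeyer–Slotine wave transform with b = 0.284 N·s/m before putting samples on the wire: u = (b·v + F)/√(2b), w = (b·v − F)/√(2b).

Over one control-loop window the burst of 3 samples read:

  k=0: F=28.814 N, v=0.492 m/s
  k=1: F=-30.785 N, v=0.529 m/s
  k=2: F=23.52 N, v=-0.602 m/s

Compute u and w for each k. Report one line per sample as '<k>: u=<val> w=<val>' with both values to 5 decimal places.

k=0: b·v=0.284×0.492=0.13973; √(2b)=0.75366; u=(0.13973+28.814)/0.75366=38.41761, w=(0.13973−28.814)/0.75366=-38.04681
k=1: b·v=0.284×0.529=0.15024; √(2b)=0.75366; u=(0.15024+(-30.785))/0.75366=-40.64811, w=(0.15024−(-30.785))/0.75366=41.04680
k=2: b·v=0.284×(-0.602)=-0.17097; √(2b)=0.75366; u=(-0.17097+23.52)/0.75366=30.98095, w=(-0.17097−23.52)/0.75366=-31.43465

0: u=38.41761 w=-38.04681
1: u=-40.64811 w=41.04680
2: u=30.98095 w=-31.43465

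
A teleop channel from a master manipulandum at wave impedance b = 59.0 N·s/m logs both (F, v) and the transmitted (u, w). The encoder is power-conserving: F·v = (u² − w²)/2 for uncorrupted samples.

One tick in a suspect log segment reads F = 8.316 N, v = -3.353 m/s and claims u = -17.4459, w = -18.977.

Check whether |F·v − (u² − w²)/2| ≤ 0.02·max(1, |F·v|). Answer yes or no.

F·v = 8.316×(-3.353) = -27.8835 W.
(u² − w²)/2 = (304.3594 − 360.1265)/2 = -27.8836 W.
|Δ| = 0.0000;  2% of max(1, |F·v|) = 0.5577.

yes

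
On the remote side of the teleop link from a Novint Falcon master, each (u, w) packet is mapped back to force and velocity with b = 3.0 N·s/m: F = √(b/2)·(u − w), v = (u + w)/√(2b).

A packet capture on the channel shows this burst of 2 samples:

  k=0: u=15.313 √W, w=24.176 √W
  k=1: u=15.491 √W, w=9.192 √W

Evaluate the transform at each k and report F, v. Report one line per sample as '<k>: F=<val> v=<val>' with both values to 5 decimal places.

0: F=-10.85491 v=16.12132
1: F=7.71467 v=10.07679

k=0: u−w=-8.86300, u+w=39.48900; √(b/2)=1.22474, √(2b)=2.44949; F=1.22474×(-8.863)=-10.85491, v=39.48900/2.44949=16.12132
k=1: u−w=6.29900, u+w=24.68300; √(b/2)=1.22474, √(2b)=2.44949; F=1.22474×6.299=7.71467, v=24.68300/2.44949=10.07679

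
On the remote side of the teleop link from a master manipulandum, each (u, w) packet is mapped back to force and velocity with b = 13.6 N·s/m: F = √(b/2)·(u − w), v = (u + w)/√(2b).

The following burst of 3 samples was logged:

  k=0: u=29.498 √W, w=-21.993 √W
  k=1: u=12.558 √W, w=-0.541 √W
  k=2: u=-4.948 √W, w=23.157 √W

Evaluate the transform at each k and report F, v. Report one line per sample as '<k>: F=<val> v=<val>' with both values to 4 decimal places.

0: F=134.2721 v=1.4390
1: F=34.1580 v=2.3042
2: F=-73.2889 v=3.4914

k=0: u−w=51.4910, u+w=7.5050; √(b/2)=2.6077, √(2b)=5.2154; F=2.6077×51.491=134.2721, v=7.5050/5.2154=1.4390
k=1: u−w=13.0990, u+w=12.0170; √(b/2)=2.6077, √(2b)=5.2154; F=2.6077×13.099=34.1580, v=12.0170/5.2154=2.3042
k=2: u−w=-28.1050, u+w=18.2090; √(b/2)=2.6077, √(2b)=5.2154; F=2.6077×(-28.105)=-73.2889, v=18.2090/5.2154=3.4914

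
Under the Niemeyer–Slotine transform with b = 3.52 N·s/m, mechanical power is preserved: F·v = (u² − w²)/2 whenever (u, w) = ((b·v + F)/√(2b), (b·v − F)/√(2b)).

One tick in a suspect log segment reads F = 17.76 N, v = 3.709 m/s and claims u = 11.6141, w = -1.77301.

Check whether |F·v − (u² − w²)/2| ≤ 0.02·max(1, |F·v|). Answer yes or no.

F·v = 17.76×3.709 = 65.87184 W.
(u² − w²)/2 = (134.88732 − 3.14356)/2 = 65.87188 W.
|Δ| = 0.00004;  2% of max(1, |F·v|) = 1.31744.

yes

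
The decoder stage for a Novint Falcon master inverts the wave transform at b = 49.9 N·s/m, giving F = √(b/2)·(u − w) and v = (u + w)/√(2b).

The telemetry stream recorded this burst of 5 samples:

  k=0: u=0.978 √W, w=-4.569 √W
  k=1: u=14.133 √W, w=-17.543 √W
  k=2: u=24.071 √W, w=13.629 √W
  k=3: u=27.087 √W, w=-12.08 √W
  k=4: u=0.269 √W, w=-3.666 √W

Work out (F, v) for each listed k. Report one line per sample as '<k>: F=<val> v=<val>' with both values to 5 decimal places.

k=0: u−w=5.54700, u+w=-3.59100; √(b/2)=4.99500, √(2b)=9.98999; F=4.99500×5.547=27.70725, v=-3.59100/9.98999=-0.35946
k=1: u−w=31.67600, u+w=-3.41000; √(b/2)=4.99500, √(2b)=9.98999; F=4.99500×31.676=158.22154, v=-3.41000/9.98999=-0.34134
k=2: u−w=10.44200, u+w=37.70000; √(b/2)=4.99500, √(2b)=9.98999; F=4.99500×10.442=52.15776, v=37.70000/9.98999=3.77378
k=3: u−w=39.16700, u+w=15.00700; √(b/2)=4.99500, √(2b)=9.98999; F=4.99500×39.167=195.63907, v=15.00700/9.98999=1.50220
k=4: u−w=3.93500, u+w=-3.39700; √(b/2)=4.99500, √(2b)=9.98999; F=4.99500×3.935=19.65532, v=-3.39700/9.98999=-0.34004

0: F=27.70725 v=-0.35946
1: F=158.22154 v=-0.34134
2: F=52.15776 v=3.77378
3: F=195.63907 v=1.50220
4: F=19.65532 v=-0.34004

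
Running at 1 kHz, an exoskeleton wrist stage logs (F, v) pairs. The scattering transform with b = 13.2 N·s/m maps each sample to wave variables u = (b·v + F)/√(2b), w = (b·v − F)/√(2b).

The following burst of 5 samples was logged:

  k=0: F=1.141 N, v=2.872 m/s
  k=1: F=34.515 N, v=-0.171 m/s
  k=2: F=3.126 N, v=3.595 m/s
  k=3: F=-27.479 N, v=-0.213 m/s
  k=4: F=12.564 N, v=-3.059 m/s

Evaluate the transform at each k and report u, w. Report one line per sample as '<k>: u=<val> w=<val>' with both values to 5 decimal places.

0: u=7.60037 w=7.15623
1: u=6.27817 w=-7.15678
2: u=9.84412 w=8.62733
3: u=-5.89530 w=4.80089
4: u=-5.41345 w=-10.30398

k=0: b·v=13.2×2.872=37.91040; √(2b)=5.13809; u=(37.91040+1.141)/5.13809=7.60037, w=(37.91040−1.141)/5.13809=7.15623
k=1: b·v=13.2×(-0.171)=-2.25720; √(2b)=5.13809; u=(-2.25720+34.515)/5.13809=6.27817, w=(-2.25720−34.515)/5.13809=-7.15678
k=2: b·v=13.2×3.595=47.45400; √(2b)=5.13809; u=(47.45400+3.126)/5.13809=9.84412, w=(47.45400−3.126)/5.13809=8.62733
k=3: b·v=13.2×(-0.213)=-2.81160; √(2b)=5.13809; u=(-2.81160+(-27.479))/5.13809=-5.89530, w=(-2.81160−(-27.479))/5.13809=4.80089
k=4: b·v=13.2×(-3.059)=-40.37880; √(2b)=5.13809; u=(-40.37880+12.564)/5.13809=-5.41345, w=(-40.37880−12.564)/5.13809=-10.30398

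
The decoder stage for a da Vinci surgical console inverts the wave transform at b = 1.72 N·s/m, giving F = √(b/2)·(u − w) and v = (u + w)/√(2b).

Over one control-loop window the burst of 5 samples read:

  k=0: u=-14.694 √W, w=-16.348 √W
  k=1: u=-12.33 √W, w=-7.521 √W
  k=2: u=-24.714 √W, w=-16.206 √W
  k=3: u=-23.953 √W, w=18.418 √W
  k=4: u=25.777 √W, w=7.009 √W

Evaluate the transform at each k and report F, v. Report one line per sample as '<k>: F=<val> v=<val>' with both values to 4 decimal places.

k=0: u−w=1.6540, u+w=-31.0420; √(b/2)=0.9274, √(2b)=1.8547; F=0.9274×1.654=1.5339, v=-31.0420/1.8547=-16.7367
k=1: u−w=-4.8090, u+w=-19.8510; √(b/2)=0.9274, √(2b)=1.8547; F=0.9274×(-4.809)=-4.4597, v=-19.8510/1.8547=-10.7029
k=2: u−w=-8.5080, u+w=-40.9200; √(b/2)=0.9274, √(2b)=1.8547; F=0.9274×(-8.508)=-7.8900, v=-40.9200/1.8547=-22.0626
k=3: u−w=-42.3710, u+w=-5.5350; √(b/2)=0.9274, √(2b)=1.8547; F=0.9274×(-42.371)=-39.2932, v=-5.5350/1.8547=-2.9843
k=4: u−w=18.7680, u+w=32.7860; √(b/2)=0.9274, √(2b)=1.8547; F=0.9274×18.768=17.4047, v=32.7860/1.8547=17.6770

0: F=1.5339 v=-16.7367
1: F=-4.4597 v=-10.7029
2: F=-7.8900 v=-22.0626
3: F=-39.2932 v=-2.9843
4: F=17.4047 v=17.6770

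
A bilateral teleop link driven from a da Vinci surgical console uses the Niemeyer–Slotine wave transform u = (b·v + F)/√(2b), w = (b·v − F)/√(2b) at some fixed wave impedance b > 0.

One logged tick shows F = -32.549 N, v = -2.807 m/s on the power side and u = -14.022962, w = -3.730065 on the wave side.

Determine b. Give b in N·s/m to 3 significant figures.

b = 20 N·s/m

u + w = -17.753027;  u + w = √(2b)·v, so √(2b) = -17.753027/(-2.807) = 6.324555.
b = (√(2b))²/2 = 40.000001/2 = 20.000000.
(Check via u − w = 2F/√(2b): u − w = -10.292897, 2F/√(2b) = -10.292897.)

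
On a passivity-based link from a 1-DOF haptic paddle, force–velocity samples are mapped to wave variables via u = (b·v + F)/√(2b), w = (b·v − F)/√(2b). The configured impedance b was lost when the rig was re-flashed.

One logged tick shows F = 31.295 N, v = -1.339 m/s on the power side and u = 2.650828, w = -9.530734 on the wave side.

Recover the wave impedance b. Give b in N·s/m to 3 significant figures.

u + w = -6.879906;  u + w = √(2b)·v, so √(2b) = -6.879906/(-1.339) = 5.138093.
b = (√(2b))²/2 = 26.399996/2 = 13.199998.
(Check via u − w = 2F/√(2b): u − w = 12.181562, 2F/√(2b) = 12.181563.)

b = 13.2 N·s/m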